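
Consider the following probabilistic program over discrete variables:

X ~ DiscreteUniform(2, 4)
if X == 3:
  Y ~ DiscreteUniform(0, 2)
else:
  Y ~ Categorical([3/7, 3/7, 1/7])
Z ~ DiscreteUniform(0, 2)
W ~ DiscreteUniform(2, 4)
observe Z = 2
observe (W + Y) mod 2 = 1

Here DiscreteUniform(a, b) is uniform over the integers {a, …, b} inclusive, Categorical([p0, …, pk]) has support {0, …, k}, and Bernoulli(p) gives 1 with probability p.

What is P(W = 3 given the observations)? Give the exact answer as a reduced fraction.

P(W = 3 | obs) = 19/44

Enumerate traces; 12 have nonzero weight after conditioning:
  (X=2, Y=0, Z=2, W=3) weight 1/63
  (X=2, Y=1, Z=2, W=2) weight 1/63
  (X=2, Y=1, Z=2, W=4) weight 1/63
  (X=2, Y=2, Z=2, W=3) weight 1/189
  (X=3, Y=0, Z=2, W=3) weight 1/81
  (X=3, Y=1, Z=2, W=2) weight 1/81
  (X=3, Y=1, Z=2, W=4) weight 1/81
  (X=3, Y=2, Z=2, W=3) weight 1/81
  … 4 more
Group by W:
  weight(W=2) = 25/567
  weight(W=3) = 38/567
  weight(W=4) = 25/567
Total weight = 25/567 + 38/567 + 25/567 = 88/567
P(W=2 | obs) = 25/567 / 88/567 = 25/88
P(W=3 | obs) = 38/567 / 88/567 = 19/44
P(W=4 | obs) = 25/567 / 88/567 = 25/88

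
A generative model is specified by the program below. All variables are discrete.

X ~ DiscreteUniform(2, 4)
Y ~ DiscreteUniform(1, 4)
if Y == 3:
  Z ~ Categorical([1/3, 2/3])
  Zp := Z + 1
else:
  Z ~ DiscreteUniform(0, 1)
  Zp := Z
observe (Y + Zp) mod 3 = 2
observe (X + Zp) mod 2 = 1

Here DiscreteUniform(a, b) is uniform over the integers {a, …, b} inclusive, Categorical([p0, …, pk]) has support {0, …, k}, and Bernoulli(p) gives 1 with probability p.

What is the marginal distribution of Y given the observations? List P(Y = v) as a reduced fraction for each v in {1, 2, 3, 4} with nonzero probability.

P(Y=1) = 6/19, P(Y=2) = 3/19, P(Y=3) = 4/19, P(Y=4) = 6/19

Enumerate traces; 6 have nonzero weight after conditioning:
  (X=2, Y=1, Z=1) weight 1/24
  (X=2, Y=4, Z=1) weight 1/24
  (X=3, Y=2, Z=0) weight 1/24
  (X=3, Y=3, Z=1) weight 1/18
  (X=4, Y=1, Z=1) weight 1/24
  (X=4, Y=4, Z=1) weight 1/24
Group by Y:
  weight(Y=1) = 1/12
  weight(Y=2) = 1/24
  weight(Y=3) = 1/18
  weight(Y=4) = 1/12
Total weight = 1/12 + 1/24 + 1/18 + 1/12 = 19/72
P(Y=1 | obs) = 1/12 / 19/72 = 6/19
P(Y=2 | obs) = 1/24 / 19/72 = 3/19
P(Y=3 | obs) = 1/18 / 19/72 = 4/19
P(Y=4 | obs) = 1/12 / 19/72 = 6/19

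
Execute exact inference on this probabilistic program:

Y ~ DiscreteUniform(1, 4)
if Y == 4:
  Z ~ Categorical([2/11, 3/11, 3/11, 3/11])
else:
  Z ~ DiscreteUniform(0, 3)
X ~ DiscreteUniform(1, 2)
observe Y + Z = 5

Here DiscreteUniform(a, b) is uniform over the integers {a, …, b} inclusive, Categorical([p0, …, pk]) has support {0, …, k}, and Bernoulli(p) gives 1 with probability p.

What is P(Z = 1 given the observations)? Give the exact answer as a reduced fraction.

Enumerate traces; 6 have nonzero weight after conditioning:
  (Y=2, Z=3, X=1) weight 1/32
  (Y=2, Z=3, X=2) weight 1/32
  (Y=3, Z=2, X=1) weight 1/32
  (Y=3, Z=2, X=2) weight 1/32
  (Y=4, Z=1, X=1) weight 3/88
  (Y=4, Z=1, X=2) weight 3/88
Group by Z:
  weight(Z=1) = 3/44
  weight(Z=2) = 1/16
  weight(Z=3) = 1/16
Total weight = 3/44 + 1/16 + 1/16 = 17/88
P(Z=1 | obs) = 3/44 / 17/88 = 6/17
P(Z=2 | obs) = 1/16 / 17/88 = 11/34
P(Z=3 | obs) = 1/16 / 17/88 = 11/34

P(Z = 1 | obs) = 6/17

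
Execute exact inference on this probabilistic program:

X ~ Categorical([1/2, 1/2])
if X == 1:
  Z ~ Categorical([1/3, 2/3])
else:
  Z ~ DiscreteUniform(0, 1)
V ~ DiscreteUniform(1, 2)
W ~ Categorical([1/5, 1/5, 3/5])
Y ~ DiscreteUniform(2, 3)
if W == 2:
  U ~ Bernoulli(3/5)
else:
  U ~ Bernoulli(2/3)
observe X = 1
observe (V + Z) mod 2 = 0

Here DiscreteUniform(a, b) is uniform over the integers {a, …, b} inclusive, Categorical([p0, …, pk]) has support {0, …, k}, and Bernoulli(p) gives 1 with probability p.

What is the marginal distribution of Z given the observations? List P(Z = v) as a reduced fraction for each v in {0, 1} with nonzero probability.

P(Z=0) = 1/3, P(Z=1) = 2/3

Enumerate traces; 24 have nonzero weight after conditioning:
  (X=1, Z=0, V=2, W=0, Y=2, U=0) weight 1/360
  (X=1, Z=0, V=2, W=0, Y=2, U=1) weight 1/180
  (X=1, Z=0, V=2, W=0, Y=3, U=0) weight 1/360
  (X=1, Z=0, V=2, W=0, Y=3, U=1) weight 1/180
  (X=1, Z=0, V=2, W=1, Y=2, U=0) weight 1/360
  (X=1, Z=0, V=2, W=1, Y=2, U=1) weight 1/180
  (X=1, Z=0, V=2, W=1, Y=3, U=0) weight 1/360
  (X=1, Z=0, V=2, W=1, Y=3, U=1) weight 1/180
  (X=1, Z=1, V=1, W=0, Y=2, U=0) weight 1/180
  … 15 more
Group by Z:
  weight(Z=0) = 1/12
  weight(Z=1) = 1/6
Total weight = 1/12 + 1/6 = 1/4
P(Z=0 | obs) = 1/12 / 1/4 = 1/3
P(Z=1 | obs) = 1/6 / 1/4 = 2/3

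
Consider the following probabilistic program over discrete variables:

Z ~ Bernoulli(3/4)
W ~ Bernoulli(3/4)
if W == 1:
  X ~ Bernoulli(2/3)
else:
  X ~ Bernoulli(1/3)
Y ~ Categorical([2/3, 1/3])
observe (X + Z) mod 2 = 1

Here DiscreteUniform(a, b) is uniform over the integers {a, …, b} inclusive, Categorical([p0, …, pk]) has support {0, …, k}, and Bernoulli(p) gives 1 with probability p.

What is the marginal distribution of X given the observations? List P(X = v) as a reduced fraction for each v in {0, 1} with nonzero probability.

P(X=0) = 15/22, P(X=1) = 7/22

Enumerate traces; 8 have nonzero weight after conditioning:
  (Z=0, W=0, X=1, Y=0) weight 1/72
  (Z=0, W=0, X=1, Y=1) weight 1/144
  (Z=0, W=1, X=1, Y=0) weight 1/12
  (Z=0, W=1, X=1, Y=1) weight 1/24
  (Z=1, W=0, X=0, Y=0) weight 1/12
  (Z=1, W=0, X=0, Y=1) weight 1/24
  (Z=1, W=1, X=0, Y=0) weight 1/8
  (Z=1, W=1, X=0, Y=1) weight 1/16
Group by X:
  weight(X=0) = 5/16
  weight(X=1) = 7/48
Total weight = 5/16 + 7/48 = 11/24
P(X=0 | obs) = 5/16 / 11/24 = 15/22
P(X=1 | obs) = 7/48 / 11/24 = 7/22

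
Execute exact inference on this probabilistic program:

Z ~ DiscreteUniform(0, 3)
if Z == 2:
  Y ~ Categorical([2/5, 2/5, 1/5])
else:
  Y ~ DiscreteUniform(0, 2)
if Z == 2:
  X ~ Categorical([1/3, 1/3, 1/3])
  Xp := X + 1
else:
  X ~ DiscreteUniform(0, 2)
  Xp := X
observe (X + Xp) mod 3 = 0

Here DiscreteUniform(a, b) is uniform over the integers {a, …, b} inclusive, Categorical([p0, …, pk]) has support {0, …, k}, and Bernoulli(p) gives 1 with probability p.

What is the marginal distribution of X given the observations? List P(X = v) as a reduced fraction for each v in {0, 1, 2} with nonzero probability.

Enumerate traces; 12 have nonzero weight after conditioning:
  (Z=0, Y=0, X=0) weight 1/36
  (Z=0, Y=1, X=0) weight 1/36
  (Z=0, Y=2, X=0) weight 1/36
  (Z=1, Y=0, X=0) weight 1/36
  (Z=1, Y=1, X=0) weight 1/36
  (Z=1, Y=2, X=0) weight 1/36
  (Z=2, Y=0, X=1) weight 1/30
  (Z=2, Y=1, X=1) weight 1/30
  … 4 more
Group by X:
  weight(X=0) = 1/4
  weight(X=1) = 1/12
Total weight = 1/4 + 1/12 = 1/3
P(X=0 | obs) = 1/4 / 1/3 = 3/4
P(X=1 | obs) = 1/12 / 1/3 = 1/4

P(X=0) = 3/4, P(X=1) = 1/4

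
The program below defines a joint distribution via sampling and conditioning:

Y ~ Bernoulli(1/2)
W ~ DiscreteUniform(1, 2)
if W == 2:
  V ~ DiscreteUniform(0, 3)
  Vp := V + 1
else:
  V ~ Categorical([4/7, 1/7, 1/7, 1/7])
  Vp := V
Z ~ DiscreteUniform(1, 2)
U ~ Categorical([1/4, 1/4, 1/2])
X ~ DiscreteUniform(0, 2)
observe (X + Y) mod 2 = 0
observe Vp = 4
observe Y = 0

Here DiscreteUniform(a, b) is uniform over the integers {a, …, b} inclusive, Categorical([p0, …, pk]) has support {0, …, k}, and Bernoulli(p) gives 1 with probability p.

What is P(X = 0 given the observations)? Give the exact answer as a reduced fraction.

Enumerate traces; 12 have nonzero weight after conditioning:
  (Y=0, W=2, V=3, Z=1, U=0, X=0) weight 1/384
  (Y=0, W=2, V=3, Z=1, U=0, X=2) weight 1/384
  (Y=0, W=2, V=3, Z=1, U=1, X=0) weight 1/384
  (Y=0, W=2, V=3, Z=1, U=1, X=2) weight 1/384
  (Y=0, W=2, V=3, Z=1, U=2, X=0) weight 1/192
  (Y=0, W=2, V=3, Z=1, U=2, X=2) weight 1/192
  (Y=0, W=2, V=3, Z=2, U=0, X=0) weight 1/384
  (Y=0, W=2, V=3, Z=2, U=0, X=2) weight 1/384
  … 4 more
Group by X:
  weight(X=0) = 1/48
  weight(X=2) = 1/48
Total weight = 1/48 + 1/48 = 1/24
P(X=0 | obs) = 1/48 / 1/24 = 1/2
P(X=2 | obs) = 1/48 / 1/24 = 1/2

P(X = 0 | obs) = 1/2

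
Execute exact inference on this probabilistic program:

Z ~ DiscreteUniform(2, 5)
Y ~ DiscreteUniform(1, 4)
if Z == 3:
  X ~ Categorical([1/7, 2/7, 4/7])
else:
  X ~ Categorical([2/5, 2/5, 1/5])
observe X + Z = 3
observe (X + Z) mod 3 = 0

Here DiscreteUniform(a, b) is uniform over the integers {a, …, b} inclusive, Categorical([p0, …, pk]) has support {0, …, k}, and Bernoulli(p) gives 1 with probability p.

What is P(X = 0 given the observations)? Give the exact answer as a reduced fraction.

P(X = 0 | obs) = 5/19

Enumerate traces; 8 have nonzero weight after conditioning:
  (Z=2, Y=1, X=1) weight 1/40
  (Z=2, Y=2, X=1) weight 1/40
  (Z=2, Y=3, X=1) weight 1/40
  (Z=2, Y=4, X=1) weight 1/40
  (Z=3, Y=1, X=0) weight 1/112
  (Z=3, Y=2, X=0) weight 1/112
  (Z=3, Y=3, X=0) weight 1/112
  (Z=3, Y=4, X=0) weight 1/112
Group by X:
  weight(X=0) = 1/28
  weight(X=1) = 1/10
Total weight = 1/28 + 1/10 = 19/140
P(X=0 | obs) = 1/28 / 19/140 = 5/19
P(X=1 | obs) = 1/10 / 19/140 = 14/19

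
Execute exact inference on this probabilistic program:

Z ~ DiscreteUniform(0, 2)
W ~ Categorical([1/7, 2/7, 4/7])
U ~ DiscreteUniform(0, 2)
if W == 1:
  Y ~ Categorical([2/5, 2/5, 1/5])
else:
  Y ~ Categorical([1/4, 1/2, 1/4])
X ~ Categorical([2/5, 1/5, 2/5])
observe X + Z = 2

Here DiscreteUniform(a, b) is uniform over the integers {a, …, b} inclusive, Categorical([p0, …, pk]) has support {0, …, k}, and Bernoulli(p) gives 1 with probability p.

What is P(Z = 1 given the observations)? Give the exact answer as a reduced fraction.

Enumerate traces; 81 have nonzero weight after conditioning:
  (Z=0, W=0, U=0, Y=0, X=2) weight 1/630
  (Z=0, W=0, U=0, Y=1, X=2) weight 1/315
  (Z=0, W=0, U=0, Y=2, X=2) weight 1/630
  (Z=0, W=0, U=1, Y=0, X=2) weight 1/630
  (Z=0, W=0, U=1, Y=1, X=2) weight 1/315
  (Z=0, W=0, U=1, Y=2, X=2) weight 1/630
  (Z=0, W=0, U=2, Y=0, X=2) weight 1/630
  (Z=0, W=0, U=2, Y=1, X=2) weight 1/315
  (Z=1, W=0, U=0, Y=0, X=1) weight 1/1260
  (Z=2, W=0, U=0, Y=0, X=0) weight 1/630
  … 71 more
Group by Z:
  weight(Z=0) = 2/15
  weight(Z=1) = 1/15
  weight(Z=2) = 2/15
Total weight = 2/15 + 1/15 + 2/15 = 1/3
P(Z=0 | obs) = 2/15 / 1/3 = 2/5
P(Z=1 | obs) = 1/15 / 1/3 = 1/5
P(Z=2 | obs) = 2/15 / 1/3 = 2/5

P(Z = 1 | obs) = 1/5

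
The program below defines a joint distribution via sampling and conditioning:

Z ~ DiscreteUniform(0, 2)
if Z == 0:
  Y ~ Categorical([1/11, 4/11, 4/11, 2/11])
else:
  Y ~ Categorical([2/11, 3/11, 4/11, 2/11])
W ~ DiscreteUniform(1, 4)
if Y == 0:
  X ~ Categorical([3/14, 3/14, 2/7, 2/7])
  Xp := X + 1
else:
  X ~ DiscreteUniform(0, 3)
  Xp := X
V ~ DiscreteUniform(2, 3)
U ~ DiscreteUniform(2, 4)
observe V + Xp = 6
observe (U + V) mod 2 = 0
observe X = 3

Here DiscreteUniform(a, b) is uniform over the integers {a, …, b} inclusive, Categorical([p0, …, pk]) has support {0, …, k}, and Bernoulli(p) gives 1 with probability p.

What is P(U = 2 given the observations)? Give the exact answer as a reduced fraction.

Enumerate traces; 60 have nonzero weight after conditioning:
  (Z=0, Y=0, W=1, X=3, V=2, U=2) weight 1/2772
  (Z=0, Y=0, W=1, X=3, V=2, U=4) weight 1/2772
  (Z=0, Y=0, W=2, X=3, V=2, U=2) weight 1/2772
  (Z=0, Y=0, W=2, X=3, V=2, U=4) weight 1/2772
  (Z=0, Y=0, W=3, X=3, V=2, U=2) weight 1/2772
  (Z=0, Y=0, W=3, X=3, V=2, U=4) weight 1/2772
  (Z=0, Y=0, W=4, X=3, V=2, U=2) weight 1/2772
  (Z=0, Y=0, W=4, X=3, V=2, U=4) weight 1/2772
  (Z=0, Y=1, W=1, X=3, V=3, U=3) weight 1/792
  … 51 more
Group by U:
  weight(U=2) = 5/693
  weight(U=3) = 7/198
  weight(U=4) = 5/693
Total weight = 5/693 + 7/198 + 5/693 = 23/462
P(U=2 | obs) = 5/693 / 23/462 = 10/69
P(U=3 | obs) = 7/198 / 23/462 = 49/69
P(U=4 | obs) = 5/693 / 23/462 = 10/69

P(U = 2 | obs) = 10/69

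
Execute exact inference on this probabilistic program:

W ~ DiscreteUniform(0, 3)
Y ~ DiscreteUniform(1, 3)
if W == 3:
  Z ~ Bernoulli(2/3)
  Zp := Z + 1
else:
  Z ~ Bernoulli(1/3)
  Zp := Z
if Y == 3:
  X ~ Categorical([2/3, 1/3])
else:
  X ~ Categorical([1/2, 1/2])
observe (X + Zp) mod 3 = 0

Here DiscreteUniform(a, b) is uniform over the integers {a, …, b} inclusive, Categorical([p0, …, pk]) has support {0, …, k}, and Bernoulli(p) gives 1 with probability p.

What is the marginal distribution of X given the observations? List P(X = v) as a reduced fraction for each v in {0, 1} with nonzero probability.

Enumerate traces; 12 have nonzero weight after conditioning:
  (W=0, Y=1, Z=0, X=0) weight 1/36
  (W=0, Y=2, Z=0, X=0) weight 1/36
  (W=0, Y=3, Z=0, X=0) weight 1/27
  (W=1, Y=1, Z=0, X=0) weight 1/36
  (W=1, Y=2, Z=0, X=0) weight 1/36
  (W=1, Y=3, Z=0, X=0) weight 1/27
  (W=2, Y=1, Z=0, X=0) weight 1/36
  (W=2, Y=2, Z=0, X=0) weight 1/36
  (W=3, Y=1, Z=1, X=1) weight 1/36
  … 3 more
Group by X:
  weight(X=0) = 5/18
  weight(X=1) = 2/27
Total weight = 5/18 + 2/27 = 19/54
P(X=0 | obs) = 5/18 / 19/54 = 15/19
P(X=1 | obs) = 2/27 / 19/54 = 4/19

P(X=0) = 15/19, P(X=1) = 4/19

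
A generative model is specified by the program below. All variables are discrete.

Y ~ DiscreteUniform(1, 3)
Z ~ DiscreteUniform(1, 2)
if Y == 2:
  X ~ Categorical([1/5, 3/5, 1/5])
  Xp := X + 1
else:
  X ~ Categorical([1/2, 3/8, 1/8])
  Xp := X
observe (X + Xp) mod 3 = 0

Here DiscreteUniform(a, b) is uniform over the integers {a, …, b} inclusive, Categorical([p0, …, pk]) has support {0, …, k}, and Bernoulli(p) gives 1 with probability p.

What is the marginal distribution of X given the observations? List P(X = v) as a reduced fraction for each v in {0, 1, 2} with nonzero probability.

P(X=0) = 5/8, P(X=1) = 3/8

Enumerate traces; 6 have nonzero weight after conditioning:
  (Y=1, Z=1, X=0) weight 1/12
  (Y=1, Z=2, X=0) weight 1/12
  (Y=2, Z=1, X=1) weight 1/10
  (Y=2, Z=2, X=1) weight 1/10
  (Y=3, Z=1, X=0) weight 1/12
  (Y=3, Z=2, X=0) weight 1/12
Group by X:
  weight(X=0) = 1/3
  weight(X=1) = 1/5
Total weight = 1/3 + 1/5 = 8/15
P(X=0 | obs) = 1/3 / 8/15 = 5/8
P(X=1 | obs) = 1/5 / 8/15 = 3/8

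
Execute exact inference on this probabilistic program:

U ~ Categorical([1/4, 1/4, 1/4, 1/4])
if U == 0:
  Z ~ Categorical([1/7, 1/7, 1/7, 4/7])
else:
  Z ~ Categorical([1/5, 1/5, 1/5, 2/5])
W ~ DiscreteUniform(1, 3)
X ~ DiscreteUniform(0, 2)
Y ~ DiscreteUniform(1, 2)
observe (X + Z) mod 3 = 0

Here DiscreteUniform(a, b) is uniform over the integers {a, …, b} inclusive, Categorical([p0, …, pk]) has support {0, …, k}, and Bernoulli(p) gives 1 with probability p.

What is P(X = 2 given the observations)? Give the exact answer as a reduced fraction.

P(X = 2 | obs) = 13/70

Enumerate traces; 96 have nonzero weight after conditioning:
  (U=0, Z=0, W=1, X=0, Y=1) weight 1/504
  (U=0, Z=0, W=1, X=0, Y=2) weight 1/504
  (U=0, Z=0, W=2, X=0, Y=1) weight 1/504
  (U=0, Z=0, W=2, X=0, Y=2) weight 1/504
  (U=0, Z=0, W=3, X=0, Y=1) weight 1/504
  (U=0, Z=0, W=3, X=0, Y=2) weight 1/504
  (U=0, Z=1, W=1, X=2, Y=1) weight 1/504
  (U=0, Z=1, W=1, X=2, Y=2) weight 1/504
  (U=0, Z=2, W=1, X=1, Y=1) weight 1/504
  … 87 more
Group by X:
  weight(X=0) = 22/105
  weight(X=1) = 13/210
  weight(X=2) = 13/210
Total weight = 22/105 + 13/210 + 13/210 = 1/3
P(X=0 | obs) = 22/105 / 1/3 = 22/35
P(X=1 | obs) = 13/210 / 1/3 = 13/70
P(X=2 | obs) = 13/210 / 1/3 = 13/70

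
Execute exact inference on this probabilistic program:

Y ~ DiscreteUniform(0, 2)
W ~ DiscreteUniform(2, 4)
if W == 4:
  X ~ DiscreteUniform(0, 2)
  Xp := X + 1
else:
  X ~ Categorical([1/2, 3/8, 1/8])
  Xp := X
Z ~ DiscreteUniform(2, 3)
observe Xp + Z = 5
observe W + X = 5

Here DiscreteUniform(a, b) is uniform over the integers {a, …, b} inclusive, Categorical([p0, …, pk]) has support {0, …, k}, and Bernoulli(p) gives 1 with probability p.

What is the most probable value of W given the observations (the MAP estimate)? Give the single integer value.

argmax_v P(W = v | obs) = 4

Enumerate traces; 6 have nonzero weight after conditioning:
  (Y=0, W=3, X=2, Z=3) weight 1/144
  (Y=0, W=4, X=1, Z=3) weight 1/54
  (Y=1, W=3, X=2, Z=3) weight 1/144
  (Y=1, W=4, X=1, Z=3) weight 1/54
  (Y=2, W=3, X=2, Z=3) weight 1/144
  (Y=2, W=4, X=1, Z=3) weight 1/54
Group by W:
  weight(W=3) = 1/48
  weight(W=4) = 1/18
Total weight = 1/48 + 1/18 = 11/144
P(W=3 | obs) = 1/48 / 11/144 = 3/11
P(W=4 | obs) = 1/18 / 11/144 = 8/11
argmax = 4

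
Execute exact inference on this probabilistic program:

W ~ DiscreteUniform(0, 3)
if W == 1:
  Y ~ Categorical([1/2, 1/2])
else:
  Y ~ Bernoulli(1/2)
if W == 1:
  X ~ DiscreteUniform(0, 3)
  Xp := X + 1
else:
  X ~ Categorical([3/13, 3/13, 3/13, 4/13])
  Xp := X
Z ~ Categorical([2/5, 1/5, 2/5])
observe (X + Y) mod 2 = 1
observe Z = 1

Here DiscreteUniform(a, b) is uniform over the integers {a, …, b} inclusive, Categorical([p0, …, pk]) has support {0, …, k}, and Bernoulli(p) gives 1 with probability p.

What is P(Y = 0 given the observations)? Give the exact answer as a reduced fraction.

P(Y = 0 | obs) = 55/104

Enumerate traces; 16 have nonzero weight after conditioning:
  (W=0, Y=0, X=1, Z=1) weight 3/520
  (W=0, Y=0, X=3, Z=1) weight 1/130
  (W=0, Y=1, X=0, Z=1) weight 3/520
  (W=0, Y=1, X=2, Z=1) weight 3/520
  (W=1, Y=0, X=1, Z=1) weight 1/160
  (W=1, Y=0, X=3, Z=1) weight 1/160
  (W=1, Y=1, X=0, Z=1) weight 1/160
  (W=1, Y=1, X=2, Z=1) weight 1/160
  … 8 more
Group by Y:
  weight(Y=0) = 11/208
  weight(Y=1) = 49/1040
Total weight = 11/208 + 49/1040 = 1/10
P(Y=0 | obs) = 11/208 / 1/10 = 55/104
P(Y=1 | obs) = 49/1040 / 1/10 = 49/104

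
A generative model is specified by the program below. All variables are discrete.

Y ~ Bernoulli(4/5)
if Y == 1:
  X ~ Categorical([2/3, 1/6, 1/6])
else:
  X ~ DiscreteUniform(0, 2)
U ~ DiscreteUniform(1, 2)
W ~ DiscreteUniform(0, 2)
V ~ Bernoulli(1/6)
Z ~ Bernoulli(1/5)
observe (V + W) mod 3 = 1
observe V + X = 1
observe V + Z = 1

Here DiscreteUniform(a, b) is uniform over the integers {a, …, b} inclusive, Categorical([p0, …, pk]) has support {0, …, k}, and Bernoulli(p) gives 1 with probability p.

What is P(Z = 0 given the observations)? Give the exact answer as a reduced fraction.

Enumerate traces; 8 have nonzero weight after conditioning:
  (Y=0, X=0, U=1, W=0, V=1, Z=0) weight 1/675
  (Y=0, X=0, U=2, W=0, V=1, Z=0) weight 1/675
  (Y=0, X=1, U=1, W=1, V=0, Z=1) weight 1/540
  (Y=0, X=1, U=2, W=1, V=0, Z=1) weight 1/540
  (Y=1, X=0, U=1, W=0, V=1, Z=0) weight 8/675
  (Y=1, X=0, U=2, W=0, V=1, Z=0) weight 8/675
  (Y=1, X=1, U=1, W=1, V=0, Z=1) weight 1/270
  (Y=1, X=1, U=2, W=1, V=0, Z=1) weight 1/270
Group by Z:
  weight(Z=0) = 2/75
  weight(Z=1) = 1/90
Total weight = 2/75 + 1/90 = 17/450
P(Z=0 | obs) = 2/75 / 17/450 = 12/17
P(Z=1 | obs) = 1/90 / 17/450 = 5/17

P(Z = 0 | obs) = 12/17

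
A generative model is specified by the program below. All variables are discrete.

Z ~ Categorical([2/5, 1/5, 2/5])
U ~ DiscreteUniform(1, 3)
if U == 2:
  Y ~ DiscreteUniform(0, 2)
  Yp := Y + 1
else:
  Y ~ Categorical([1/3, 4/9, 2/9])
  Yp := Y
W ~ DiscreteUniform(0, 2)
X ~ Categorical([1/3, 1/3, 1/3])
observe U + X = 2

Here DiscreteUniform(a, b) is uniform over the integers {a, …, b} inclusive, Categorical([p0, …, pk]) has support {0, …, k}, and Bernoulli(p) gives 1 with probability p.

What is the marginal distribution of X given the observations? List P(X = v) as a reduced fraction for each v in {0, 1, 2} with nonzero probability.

Enumerate traces; 54 have nonzero weight after conditioning:
  (Z=0, U=1, Y=0, W=0, X=1) weight 2/405
  (Z=0, U=1, Y=0, W=1, X=1) weight 2/405
  (Z=0, U=1, Y=0, W=2, X=1) weight 2/405
  (Z=0, U=1, Y=1, W=0, X=1) weight 8/1215
  (Z=0, U=1, Y=1, W=1, X=1) weight 8/1215
  (Z=0, U=1, Y=1, W=2, X=1) weight 8/1215
  (Z=0, U=1, Y=2, W=0, X=1) weight 4/1215
  (Z=0, U=1, Y=2, W=1, X=1) weight 4/1215
  (Z=0, U=2, Y=0, W=0, X=0) weight 2/405
  … 45 more
Group by X:
  weight(X=0) = 1/9
  weight(X=1) = 1/9
Total weight = 1/9 + 1/9 = 2/9
P(X=0 | obs) = 1/9 / 2/9 = 1/2
P(X=1 | obs) = 1/9 / 2/9 = 1/2

P(X=0) = 1/2, P(X=1) = 1/2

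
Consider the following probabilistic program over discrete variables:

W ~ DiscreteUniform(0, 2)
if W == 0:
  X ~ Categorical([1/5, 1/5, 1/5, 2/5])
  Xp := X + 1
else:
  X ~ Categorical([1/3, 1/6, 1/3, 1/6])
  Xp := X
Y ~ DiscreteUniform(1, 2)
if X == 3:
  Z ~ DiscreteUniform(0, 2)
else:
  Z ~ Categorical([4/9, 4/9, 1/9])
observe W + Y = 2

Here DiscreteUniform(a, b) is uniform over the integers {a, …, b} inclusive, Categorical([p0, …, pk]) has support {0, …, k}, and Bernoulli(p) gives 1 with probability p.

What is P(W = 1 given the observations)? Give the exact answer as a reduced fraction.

Enumerate traces; 24 have nonzero weight after conditioning:
  (W=0, X=0, Y=2, Z=0) weight 2/135
  (W=0, X=0, Y=2, Z=1) weight 2/135
  (W=0, X=0, Y=2, Z=2) weight 1/270
  (W=0, X=1, Y=2, Z=0) weight 2/135
  (W=0, X=1, Y=2, Z=1) weight 2/135
  (W=0, X=1, Y=2, Z=2) weight 1/270
  (W=0, X=2, Y=2, Z=0) weight 2/135
  (W=0, X=2, Y=2, Z=1) weight 2/135
  (W=1, X=0, Y=1, Z=0) weight 2/81
  … 15 more
Group by W:
  weight(W=0) = 1/6
  weight(W=1) = 1/6
Total weight = 1/6 + 1/6 = 1/3
P(W=0 | obs) = 1/6 / 1/3 = 1/2
P(W=1 | obs) = 1/6 / 1/3 = 1/2

P(W = 1 | obs) = 1/2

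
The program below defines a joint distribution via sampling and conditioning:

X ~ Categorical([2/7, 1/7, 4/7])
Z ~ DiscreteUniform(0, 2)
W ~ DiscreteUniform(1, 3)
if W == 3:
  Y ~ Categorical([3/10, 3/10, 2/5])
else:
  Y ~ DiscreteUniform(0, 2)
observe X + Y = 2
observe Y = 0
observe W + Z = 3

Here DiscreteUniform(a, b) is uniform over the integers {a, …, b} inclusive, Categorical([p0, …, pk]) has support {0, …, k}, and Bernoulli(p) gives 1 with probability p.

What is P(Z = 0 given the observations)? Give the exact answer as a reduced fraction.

Enumerate traces; 3 have nonzero weight after conditioning:
  (X=2, Z=0, W=3, Y=0) weight 2/105
  (X=2, Z=1, W=2, Y=0) weight 4/189
  (X=2, Z=2, W=1, Y=0) weight 4/189
Group by Z:
  weight(Z=0) = 2/105
  weight(Z=1) = 4/189
  weight(Z=2) = 4/189
Total weight = 2/105 + 4/189 + 4/189 = 58/945
P(Z=0 | obs) = 2/105 / 58/945 = 9/29
P(Z=1 | obs) = 4/189 / 58/945 = 10/29
P(Z=2 | obs) = 4/189 / 58/945 = 10/29

P(Z = 0 | obs) = 9/29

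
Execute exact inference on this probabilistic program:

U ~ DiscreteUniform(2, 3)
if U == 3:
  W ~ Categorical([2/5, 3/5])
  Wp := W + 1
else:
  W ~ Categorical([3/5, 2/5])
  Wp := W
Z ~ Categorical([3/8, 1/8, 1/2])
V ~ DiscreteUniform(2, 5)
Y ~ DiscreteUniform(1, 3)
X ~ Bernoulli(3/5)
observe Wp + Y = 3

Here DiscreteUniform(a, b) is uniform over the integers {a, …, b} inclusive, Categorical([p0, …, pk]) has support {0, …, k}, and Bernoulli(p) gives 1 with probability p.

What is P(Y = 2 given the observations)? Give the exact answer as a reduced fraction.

Enumerate traces; 96 have nonzero weight after conditioning:
  (U=2, W=0, Z=0, V=2, Y=3, X=0) weight 3/800
  (U=2, W=0, Z=0, V=2, Y=3, X=1) weight 9/1600
  (U=2, W=0, Z=0, V=3, Y=3, X=0) weight 3/800
  (U=2, W=0, Z=0, V=3, Y=3, X=1) weight 9/1600
  (U=2, W=0, Z=0, V=4, Y=3, X=0) weight 3/800
  (U=2, W=0, Z=0, V=4, Y=3, X=1) weight 9/1600
  (U=2, W=0, Z=0, V=5, Y=3, X=0) weight 3/800
  (U=2, W=0, Z=0, V=5, Y=3, X=1) weight 9/1600
  (U=2, W=1, Z=0, V=2, Y=2, X=0) weight 1/400
  (U=3, W=1, Z=0, V=2, Y=1, X=0) weight 3/800
  … 86 more
Group by Y:
  weight(Y=1) = 1/10
  weight(Y=2) = 2/15
  weight(Y=3) = 1/10
Total weight = 1/10 + 2/15 + 1/10 = 1/3
P(Y=1 | obs) = 1/10 / 1/3 = 3/10
P(Y=2 | obs) = 2/15 / 1/3 = 2/5
P(Y=3 | obs) = 1/10 / 1/3 = 3/10

P(Y = 2 | obs) = 2/5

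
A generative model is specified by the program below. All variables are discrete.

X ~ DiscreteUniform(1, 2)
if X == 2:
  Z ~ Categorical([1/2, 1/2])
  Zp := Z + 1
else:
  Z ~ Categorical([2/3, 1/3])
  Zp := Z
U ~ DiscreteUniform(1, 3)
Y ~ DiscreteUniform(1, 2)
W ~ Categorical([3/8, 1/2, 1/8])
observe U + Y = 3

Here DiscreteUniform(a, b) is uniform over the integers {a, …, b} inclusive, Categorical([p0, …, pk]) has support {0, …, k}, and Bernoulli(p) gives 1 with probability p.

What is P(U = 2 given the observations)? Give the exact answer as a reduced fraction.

Enumerate traces; 24 have nonzero weight after conditioning:
  (X=1, Z=0, U=1, Y=2, W=0) weight 1/48
  (X=1, Z=0, U=1, Y=2, W=1) weight 1/36
  (X=1, Z=0, U=1, Y=2, W=2) weight 1/144
  (X=1, Z=0, U=2, Y=1, W=0) weight 1/48
  (X=1, Z=0, U=2, Y=1, W=1) weight 1/36
  (X=1, Z=0, U=2, Y=1, W=2) weight 1/144
  (X=1, Z=1, U=1, Y=2, W=0) weight 1/96
  (X=1, Z=1, U=1, Y=2, W=1) weight 1/72
  … 16 more
Group by U:
  weight(U=1) = 1/6
  weight(U=2) = 1/6
Total weight = 1/6 + 1/6 = 1/3
P(U=1 | obs) = 1/6 / 1/3 = 1/2
P(U=2 | obs) = 1/6 / 1/3 = 1/2

P(U = 2 | obs) = 1/2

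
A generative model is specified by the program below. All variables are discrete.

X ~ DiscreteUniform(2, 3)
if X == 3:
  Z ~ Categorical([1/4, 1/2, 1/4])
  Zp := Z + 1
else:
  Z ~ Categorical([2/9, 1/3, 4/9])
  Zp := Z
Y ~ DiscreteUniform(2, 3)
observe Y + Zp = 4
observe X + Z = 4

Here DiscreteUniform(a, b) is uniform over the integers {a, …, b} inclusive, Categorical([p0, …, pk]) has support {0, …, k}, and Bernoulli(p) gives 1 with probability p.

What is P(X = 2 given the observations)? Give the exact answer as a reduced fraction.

Enumerate traces; 2 have nonzero weight after conditioning:
  (X=2, Z=2, Y=2) weight 1/9
  (X=3, Z=1, Y=2) weight 1/8
Group by X:
  weight(X=2) = 1/9
  weight(X=3) = 1/8
Total weight = 1/9 + 1/8 = 17/72
P(X=2 | obs) = 1/9 / 17/72 = 8/17
P(X=3 | obs) = 1/8 / 17/72 = 9/17

P(X = 2 | obs) = 8/17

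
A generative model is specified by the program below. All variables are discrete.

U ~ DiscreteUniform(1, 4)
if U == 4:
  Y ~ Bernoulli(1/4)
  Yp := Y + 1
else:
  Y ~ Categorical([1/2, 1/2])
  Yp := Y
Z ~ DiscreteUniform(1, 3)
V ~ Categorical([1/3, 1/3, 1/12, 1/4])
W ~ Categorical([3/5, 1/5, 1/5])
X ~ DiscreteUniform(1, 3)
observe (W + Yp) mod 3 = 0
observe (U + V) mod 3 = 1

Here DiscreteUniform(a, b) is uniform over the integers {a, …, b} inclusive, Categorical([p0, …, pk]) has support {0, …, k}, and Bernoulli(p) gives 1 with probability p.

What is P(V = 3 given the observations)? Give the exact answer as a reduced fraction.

P(V = 3 | obs) = 9/31

Enumerate traces; 108 have nonzero weight after conditioning:
  (U=1, Y=0, Z=1, V=0, W=0, X=1) weight 1/360
  (U=1, Y=0, Z=1, V=0, W=0, X=2) weight 1/360
  (U=1, Y=0, Z=1, V=0, W=0, X=3) weight 1/360
  (U=1, Y=0, Z=1, V=3, W=0, X=1) weight 1/480
  (U=1, Y=0, Z=1, V=3, W=0, X=2) weight 1/480
  (U=1, Y=0, Z=1, V=3, W=0, X=3) weight 1/480
  (U=1, Y=0, Z=2, V=0, W=0, X=1) weight 1/360
  (U=1, Y=0, Z=2, V=0, W=0, X=2) weight 1/360
  (U=2, Y=0, Z=1, V=2, W=0, X=1) weight 1/1440
  (U=3, Y=0, Z=1, V=1, W=0, X=1) weight 1/360
  … 98 more
Group by V:
  weight(V=0) = 1/20
  weight(V=1) = 1/30
  weight(V=2) = 1/120
  weight(V=3) = 3/80
Total weight = 1/20 + 1/30 + 1/120 + 3/80 = 31/240
P(V=0 | obs) = 1/20 / 31/240 = 12/31
P(V=1 | obs) = 1/30 / 31/240 = 8/31
P(V=2 | obs) = 1/120 / 31/240 = 2/31
P(V=3 | obs) = 3/80 / 31/240 = 9/31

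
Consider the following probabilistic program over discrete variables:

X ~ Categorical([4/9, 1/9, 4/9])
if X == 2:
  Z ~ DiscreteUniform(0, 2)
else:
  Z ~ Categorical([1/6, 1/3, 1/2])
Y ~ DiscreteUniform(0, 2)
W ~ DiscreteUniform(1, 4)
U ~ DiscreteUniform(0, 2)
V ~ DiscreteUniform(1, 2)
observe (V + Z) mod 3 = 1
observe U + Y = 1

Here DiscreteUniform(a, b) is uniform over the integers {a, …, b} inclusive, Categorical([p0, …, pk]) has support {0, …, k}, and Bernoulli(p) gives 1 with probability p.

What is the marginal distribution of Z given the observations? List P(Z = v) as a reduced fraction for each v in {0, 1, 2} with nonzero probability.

P(Z=0) = 13/36, P(Z=2) = 23/36

Enumerate traces; 48 have nonzero weight after conditioning:
  (X=0, Z=0, Y=0, W=1, U=1, V=1) weight 1/972
  (X=0, Z=0, Y=0, W=2, U=1, V=1) weight 1/972
  (X=0, Z=0, Y=0, W=3, U=1, V=1) weight 1/972
  (X=0, Z=0, Y=0, W=4, U=1, V=1) weight 1/972
  (X=0, Z=0, Y=1, W=1, U=0, V=1) weight 1/972
  (X=0, Z=0, Y=1, W=2, U=0, V=1) weight 1/972
  (X=0, Z=0, Y=1, W=3, U=0, V=1) weight 1/972
  (X=0, Z=0, Y=1, W=4, U=0, V=1) weight 1/972
  (X=0, Z=2, Y=0, W=1, U=1, V=2) weight 1/324
  … 39 more
Group by Z:
  weight(Z=0) = 13/486
  weight(Z=2) = 23/486
Total weight = 13/486 + 23/486 = 2/27
P(Z=0 | obs) = 13/486 / 2/27 = 13/36
P(Z=2 | obs) = 23/486 / 2/27 = 23/36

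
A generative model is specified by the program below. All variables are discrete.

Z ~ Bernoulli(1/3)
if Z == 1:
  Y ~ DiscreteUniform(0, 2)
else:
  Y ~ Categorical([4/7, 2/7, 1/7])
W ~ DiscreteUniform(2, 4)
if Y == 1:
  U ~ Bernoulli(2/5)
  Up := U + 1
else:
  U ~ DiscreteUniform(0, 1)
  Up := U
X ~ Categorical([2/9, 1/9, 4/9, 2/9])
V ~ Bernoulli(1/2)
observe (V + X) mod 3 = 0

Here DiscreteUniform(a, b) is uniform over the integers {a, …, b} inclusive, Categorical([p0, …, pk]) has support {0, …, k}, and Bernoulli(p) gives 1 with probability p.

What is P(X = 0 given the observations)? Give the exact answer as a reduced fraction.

P(X = 0 | obs) = 1/4

Enumerate traces; 108 have nonzero weight after conditioning:
  (Z=0, Y=0, W=2, U=0, X=0, V=0) weight 4/567
  (Z=0, Y=0, W=2, U=0, X=2, V=1) weight 8/567
  (Z=0, Y=0, W=2, U=0, X=3, V=0) weight 4/567
  (Z=0, Y=0, W=2, U=1, X=0, V=0) weight 4/567
  (Z=0, Y=0, W=2, U=1, X=2, V=1) weight 8/567
  (Z=0, Y=0, W=2, U=1, X=3, V=0) weight 4/567
  (Z=0, Y=0, W=3, U=0, X=0, V=0) weight 4/567
  (Z=0, Y=0, W=3, U=0, X=2, V=1) weight 8/567
  … 100 more
Group by X:
  weight(X=0) = 1/9
  weight(X=2) = 2/9
  weight(X=3) = 1/9
Total weight = 1/9 + 2/9 + 1/9 = 4/9
P(X=0 | obs) = 1/9 / 4/9 = 1/4
P(X=2 | obs) = 2/9 / 4/9 = 1/2
P(X=3 | obs) = 1/9 / 4/9 = 1/4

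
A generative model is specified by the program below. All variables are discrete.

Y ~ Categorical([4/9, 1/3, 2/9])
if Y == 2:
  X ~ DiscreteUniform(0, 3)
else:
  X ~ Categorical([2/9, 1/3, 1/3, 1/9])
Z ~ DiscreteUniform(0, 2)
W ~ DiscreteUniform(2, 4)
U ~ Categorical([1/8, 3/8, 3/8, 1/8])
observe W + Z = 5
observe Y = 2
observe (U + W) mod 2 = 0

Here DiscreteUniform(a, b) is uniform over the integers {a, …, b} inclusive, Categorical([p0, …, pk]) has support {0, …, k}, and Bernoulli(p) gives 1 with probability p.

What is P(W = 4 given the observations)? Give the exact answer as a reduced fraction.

Enumerate traces; 16 have nonzero weight after conditioning:
  (Y=2, X=0, Z=1, W=4, U=0) weight 1/1296
  (Y=2, X=0, Z=1, W=4, U=2) weight 1/432
  (Y=2, X=0, Z=2, W=3, U=1) weight 1/432
  (Y=2, X=0, Z=2, W=3, U=3) weight 1/1296
  (Y=2, X=1, Z=1, W=4, U=0) weight 1/1296
  (Y=2, X=1, Z=1, W=4, U=2) weight 1/432
  (Y=2, X=1, Z=2, W=3, U=1) weight 1/432
  (Y=2, X=1, Z=2, W=3, U=3) weight 1/1296
  … 8 more
Group by W:
  weight(W=3) = 1/81
  weight(W=4) = 1/81
Total weight = 1/81 + 1/81 = 2/81
P(W=3 | obs) = 1/81 / 2/81 = 1/2
P(W=4 | obs) = 1/81 / 2/81 = 1/2

P(W = 4 | obs) = 1/2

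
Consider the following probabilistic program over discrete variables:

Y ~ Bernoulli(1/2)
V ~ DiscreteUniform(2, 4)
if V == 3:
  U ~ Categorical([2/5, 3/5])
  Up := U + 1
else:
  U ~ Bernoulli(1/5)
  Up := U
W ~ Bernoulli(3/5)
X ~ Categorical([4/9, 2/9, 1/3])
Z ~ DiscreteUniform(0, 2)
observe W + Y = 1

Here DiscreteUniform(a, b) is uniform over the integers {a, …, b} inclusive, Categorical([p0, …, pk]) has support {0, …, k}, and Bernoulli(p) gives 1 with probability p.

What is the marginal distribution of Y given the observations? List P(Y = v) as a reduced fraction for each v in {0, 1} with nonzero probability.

P(Y=0) = 3/5, P(Y=1) = 2/5

Enumerate traces; 108 have nonzero weight after conditioning:
  (Y=0, V=2, U=0, W=1, X=0, Z=0) weight 8/675
  (Y=0, V=2, U=0, W=1, X=0, Z=1) weight 8/675
  (Y=0, V=2, U=0, W=1, X=0, Z=2) weight 8/675
  (Y=0, V=2, U=0, W=1, X=1, Z=0) weight 4/675
  (Y=0, V=2, U=0, W=1, X=1, Z=1) weight 4/675
  (Y=0, V=2, U=0, W=1, X=1, Z=2) weight 4/675
  (Y=0, V=2, U=0, W=1, X=2, Z=0) weight 2/225
  (Y=0, V=2, U=0, W=1, X=2, Z=1) weight 2/225
  (Y=1, V=2, U=0, W=0, X=0, Z=0) weight 16/2025
  … 99 more
Group by Y:
  weight(Y=0) = 3/10
  weight(Y=1) = 1/5
Total weight = 3/10 + 1/5 = 1/2
P(Y=0 | obs) = 3/10 / 1/2 = 3/5
P(Y=1 | obs) = 1/5 / 1/2 = 2/5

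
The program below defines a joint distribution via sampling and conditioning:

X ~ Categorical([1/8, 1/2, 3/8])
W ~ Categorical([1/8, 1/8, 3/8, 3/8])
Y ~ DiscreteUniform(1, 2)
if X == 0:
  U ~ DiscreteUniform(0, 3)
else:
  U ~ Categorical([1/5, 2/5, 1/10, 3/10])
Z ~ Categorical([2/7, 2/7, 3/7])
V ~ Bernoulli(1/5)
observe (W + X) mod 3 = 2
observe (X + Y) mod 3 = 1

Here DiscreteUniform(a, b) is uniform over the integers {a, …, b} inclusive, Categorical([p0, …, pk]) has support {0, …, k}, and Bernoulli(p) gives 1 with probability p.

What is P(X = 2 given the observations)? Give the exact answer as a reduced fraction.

Enumerate traces; 72 have nonzero weight after conditioning:
  (X=0, W=2, Y=1, U=0, Z=0, V=0) weight 3/2240
  (X=0, W=2, Y=1, U=0, Z=0, V=1) weight 3/8960
  (X=0, W=2, Y=1, U=0, Z=1, V=0) weight 3/2240
  (X=0, W=2, Y=1, U=0, Z=1, V=1) weight 3/8960
  (X=0, W=2, Y=1, U=0, Z=2, V=0) weight 9/4480
  (X=0, W=2, Y=1, U=0, Z=2, V=1) weight 9/17920
  (X=0, W=2, Y=1, U=1, Z=0, V=0) weight 3/2240
  (X=0, W=2, Y=1, U=1, Z=0, V=1) weight 3/8960
  (X=2, W=0, Y=2, U=0, Z=0, V=0) weight 3/2800
  … 63 more
Group by X:
  weight(X=0) = 3/128
  weight(X=2) = 3/32
Total weight = 3/128 + 3/32 = 15/128
P(X=0 | obs) = 3/128 / 15/128 = 1/5
P(X=2 | obs) = 3/32 / 15/128 = 4/5

P(X = 2 | obs) = 4/5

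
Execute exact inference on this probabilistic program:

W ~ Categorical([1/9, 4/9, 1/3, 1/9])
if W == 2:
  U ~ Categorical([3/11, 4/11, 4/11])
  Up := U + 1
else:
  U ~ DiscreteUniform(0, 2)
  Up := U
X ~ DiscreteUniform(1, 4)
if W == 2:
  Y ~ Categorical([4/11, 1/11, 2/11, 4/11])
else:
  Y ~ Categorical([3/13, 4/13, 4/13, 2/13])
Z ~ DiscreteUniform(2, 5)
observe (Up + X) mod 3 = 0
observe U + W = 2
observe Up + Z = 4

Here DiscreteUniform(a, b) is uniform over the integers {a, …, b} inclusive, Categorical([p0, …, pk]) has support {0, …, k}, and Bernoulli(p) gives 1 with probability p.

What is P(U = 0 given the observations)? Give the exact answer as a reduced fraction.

P(U = 0 | obs) = 9/31

Enumerate traces; 16 have nonzero weight after conditioning:
  (W=0, U=2, X=1, Y=0, Z=2) weight 1/1872
  (W=0, U=2, X=1, Y=1, Z=2) weight 1/1404
  (W=0, U=2, X=1, Y=2, Z=2) weight 1/1404
  (W=0, U=2, X=1, Y=3, Z=2) weight 1/2808
  (W=0, U=2, X=4, Y=0, Z=2) weight 1/1872
  (W=0, U=2, X=4, Y=1, Z=2) weight 1/1404
  (W=0, U=2, X=4, Y=2, Z=2) weight 1/1404
  (W=0, U=2, X=4, Y=3, Z=2) weight 1/2808
  (W=1, U=1, X=2, Y=0, Z=3) weight 1/468
  (W=2, U=0, X=2, Y=0, Z=3) weight 1/484
  … 6 more
Group by U:
  weight(U=0) = 1/176
  weight(U=1) = 1/108
  weight(U=2) = 1/216
Total weight = 1/176 + 1/108 + 1/216 = 31/1584
P(U=0 | obs) = 1/176 / 31/1584 = 9/31
P(U=1 | obs) = 1/108 / 31/1584 = 44/93
P(U=2 | obs) = 1/216 / 31/1584 = 22/93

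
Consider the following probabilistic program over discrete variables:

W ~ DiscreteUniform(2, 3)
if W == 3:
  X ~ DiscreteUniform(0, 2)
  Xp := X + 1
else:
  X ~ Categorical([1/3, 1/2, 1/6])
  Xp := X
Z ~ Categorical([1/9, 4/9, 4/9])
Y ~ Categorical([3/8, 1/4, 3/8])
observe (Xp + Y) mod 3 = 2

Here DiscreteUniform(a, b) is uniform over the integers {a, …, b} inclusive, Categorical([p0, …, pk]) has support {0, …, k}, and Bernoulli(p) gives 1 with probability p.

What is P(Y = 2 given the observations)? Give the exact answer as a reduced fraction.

P(Y = 2 | obs) = 12/31

Enumerate traces; 18 have nonzero weight after conditioning:
  (W=2, X=0, Z=0, Y=2) weight 1/144
  (W=2, X=0, Z=1, Y=2) weight 1/36
  (W=2, X=0, Z=2, Y=2) weight 1/36
  (W=2, X=1, Z=0, Y=1) weight 1/144
  (W=2, X=1, Z=1, Y=1) weight 1/36
  (W=2, X=1, Z=2, Y=1) weight 1/36
  (W=2, X=2, Z=0, Y=0) weight 1/288
  (W=2, X=2, Z=1, Y=0) weight 1/72
  … 10 more
Group by Y:
  weight(Y=0) = 3/32
  weight(Y=1) = 5/48
  weight(Y=2) = 1/8
Total weight = 3/32 + 5/48 + 1/8 = 31/96
P(Y=0 | obs) = 3/32 / 31/96 = 9/31
P(Y=1 | obs) = 5/48 / 31/96 = 10/31
P(Y=2 | obs) = 1/8 / 31/96 = 12/31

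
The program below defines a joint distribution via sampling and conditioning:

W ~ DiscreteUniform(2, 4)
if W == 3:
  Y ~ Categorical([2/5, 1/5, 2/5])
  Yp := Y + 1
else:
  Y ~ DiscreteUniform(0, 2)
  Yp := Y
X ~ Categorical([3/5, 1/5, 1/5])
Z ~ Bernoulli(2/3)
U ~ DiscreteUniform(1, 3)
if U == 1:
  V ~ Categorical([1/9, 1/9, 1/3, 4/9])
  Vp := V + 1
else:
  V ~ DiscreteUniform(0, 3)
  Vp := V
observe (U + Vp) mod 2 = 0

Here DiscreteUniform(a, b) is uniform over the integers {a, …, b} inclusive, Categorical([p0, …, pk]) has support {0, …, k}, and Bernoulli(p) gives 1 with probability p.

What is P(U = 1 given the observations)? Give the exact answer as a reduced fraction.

Enumerate traces; 324 have nonzero weight after conditioning:
  (W=2, Y=0, X=0, Z=0, U=1, V=0) weight 1/1215
  (W=2, Y=0, X=0, Z=0, U=1, V=2) weight 1/405
  (W=2, Y=0, X=0, Z=0, U=2, V=0) weight 1/540
  (W=2, Y=0, X=0, Z=0, U=2, V=2) weight 1/540
  (W=2, Y=0, X=0, Z=0, U=3, V=1) weight 1/540
  (W=2, Y=0, X=0, Z=0, U=3, V=3) weight 1/540
  (W=2, Y=0, X=0, Z=1, U=1, V=0) weight 2/1215
  (W=2, Y=0, X=0, Z=1, U=1, V=2) weight 2/405
  … 316 more
Group by U:
  weight(U=1) = 4/27
  weight(U=2) = 1/6
  weight(U=3) = 1/6
Total weight = 4/27 + 1/6 + 1/6 = 13/27
P(U=1 | obs) = 4/27 / 13/27 = 4/13
P(U=2 | obs) = 1/6 / 13/27 = 9/26
P(U=3 | obs) = 1/6 / 13/27 = 9/26

P(U = 1 | obs) = 4/13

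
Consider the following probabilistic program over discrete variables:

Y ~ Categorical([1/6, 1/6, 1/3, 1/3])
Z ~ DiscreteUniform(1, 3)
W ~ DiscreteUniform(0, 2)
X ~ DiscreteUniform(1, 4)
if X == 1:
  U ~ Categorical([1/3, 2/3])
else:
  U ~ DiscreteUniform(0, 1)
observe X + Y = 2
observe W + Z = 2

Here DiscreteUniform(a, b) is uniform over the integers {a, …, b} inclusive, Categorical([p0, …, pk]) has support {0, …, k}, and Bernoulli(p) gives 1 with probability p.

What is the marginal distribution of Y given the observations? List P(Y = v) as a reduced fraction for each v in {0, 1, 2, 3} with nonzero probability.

P(Y=0) = 1/2, P(Y=1) = 1/2

Enumerate traces; 8 have nonzero weight after conditioning:
  (Y=0, Z=1, W=1, X=2, U=0) weight 1/432
  (Y=0, Z=1, W=1, X=2, U=1) weight 1/432
  (Y=0, Z=2, W=0, X=2, U=0) weight 1/432
  (Y=0, Z=2, W=0, X=2, U=1) weight 1/432
  (Y=1, Z=1, W=1, X=1, U=0) weight 1/648
  (Y=1, Z=1, W=1, X=1, U=1) weight 1/324
  (Y=1, Z=2, W=0, X=1, U=0) weight 1/648
  (Y=1, Z=2, W=0, X=1, U=1) weight 1/324
Group by Y:
  weight(Y=0) = 1/108
  weight(Y=1) = 1/108
Total weight = 1/108 + 1/108 = 1/54
P(Y=0 | obs) = 1/108 / 1/54 = 1/2
P(Y=1 | obs) = 1/108 / 1/54 = 1/2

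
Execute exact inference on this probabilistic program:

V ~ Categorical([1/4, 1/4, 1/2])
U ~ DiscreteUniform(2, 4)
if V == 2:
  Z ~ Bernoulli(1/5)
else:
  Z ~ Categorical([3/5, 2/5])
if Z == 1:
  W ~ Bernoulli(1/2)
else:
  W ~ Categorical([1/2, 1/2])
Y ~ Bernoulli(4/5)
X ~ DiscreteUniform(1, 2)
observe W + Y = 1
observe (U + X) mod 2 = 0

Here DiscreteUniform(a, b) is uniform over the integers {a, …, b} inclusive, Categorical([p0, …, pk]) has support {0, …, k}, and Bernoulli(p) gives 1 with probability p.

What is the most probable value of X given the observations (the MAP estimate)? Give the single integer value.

argmax_v P(X = v | obs) = 2

Enumerate traces; 36 have nonzero weight after conditioning:
  (V=0, U=2, Z=0, W=0, Y=1, X=2) weight 1/100
  (V=0, U=2, Z=0, W=1, Y=0, X=2) weight 1/400
  (V=0, U=2, Z=1, W=0, Y=1, X=2) weight 1/150
  (V=0, U=2, Z=1, W=1, Y=0, X=2) weight 1/600
  (V=0, U=3, Z=0, W=0, Y=1, X=1) weight 1/100
  (V=0, U=3, Z=0, W=1, Y=0, X=1) weight 1/400
  (V=0, U=3, Z=1, W=0, Y=1, X=1) weight 1/150
  (V=0, U=3, Z=1, W=1, Y=0, X=1) weight 1/600
  … 28 more
Group by X:
  weight(X=1) = 1/12
  weight(X=2) = 1/6
Total weight = 1/12 + 1/6 = 1/4
P(X=1 | obs) = 1/12 / 1/4 = 1/3
P(X=2 | obs) = 1/6 / 1/4 = 2/3
argmax = 2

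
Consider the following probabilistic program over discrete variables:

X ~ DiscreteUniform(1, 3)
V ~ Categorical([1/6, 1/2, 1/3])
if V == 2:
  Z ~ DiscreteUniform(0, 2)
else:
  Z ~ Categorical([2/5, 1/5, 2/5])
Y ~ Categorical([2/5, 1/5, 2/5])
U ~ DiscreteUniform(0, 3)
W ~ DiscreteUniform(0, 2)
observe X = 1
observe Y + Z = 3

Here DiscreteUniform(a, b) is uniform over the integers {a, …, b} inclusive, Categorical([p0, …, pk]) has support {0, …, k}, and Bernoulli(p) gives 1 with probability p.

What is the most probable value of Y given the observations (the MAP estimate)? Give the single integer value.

argmax_v P(Y = v | obs) = 2

Enumerate traces; 72 have nonzero weight after conditioning:
  (X=1, V=0, Z=1, Y=2, U=0, W=0) weight 1/2700
  (X=1, V=0, Z=1, Y=2, U=0, W=1) weight 1/2700
  (X=1, V=0, Z=1, Y=2, U=0, W=2) weight 1/2700
  (X=1, V=0, Z=1, Y=2, U=1, W=0) weight 1/2700
  (X=1, V=0, Z=1, Y=2, U=1, W=1) weight 1/2700
  (X=1, V=0, Z=1, Y=2, U=1, W=2) weight 1/2700
  (X=1, V=0, Z=1, Y=2, U=2, W=0) weight 1/2700
  (X=1, V=0, Z=1, Y=2, U=2, W=1) weight 1/2700
  (X=1, V=0, Z=2, Y=1, U=0, W=0) weight 1/2700
  … 63 more
Group by Y:
  weight(Y=1) = 17/675
  weight(Y=2) = 22/675
Total weight = 17/675 + 22/675 = 13/225
P(Y=1 | obs) = 17/675 / 13/225 = 17/39
P(Y=2 | obs) = 22/675 / 13/225 = 22/39
argmax = 2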